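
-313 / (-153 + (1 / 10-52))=3130 / 2049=1.53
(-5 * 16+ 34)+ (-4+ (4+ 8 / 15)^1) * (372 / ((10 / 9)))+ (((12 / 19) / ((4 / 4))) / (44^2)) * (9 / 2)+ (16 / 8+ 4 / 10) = 62055283 / 459800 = 134.96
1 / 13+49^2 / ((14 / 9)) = 40133 / 26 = 1543.58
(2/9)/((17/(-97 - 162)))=-518/153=-3.39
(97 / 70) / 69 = 97 / 4830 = 0.02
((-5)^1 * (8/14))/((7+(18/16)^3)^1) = -10240/30191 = -0.34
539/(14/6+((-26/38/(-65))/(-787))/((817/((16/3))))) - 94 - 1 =58151022280/427581019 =136.00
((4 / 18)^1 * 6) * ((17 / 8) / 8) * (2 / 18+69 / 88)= 12053 / 38016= 0.32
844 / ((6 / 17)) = 7174 / 3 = 2391.33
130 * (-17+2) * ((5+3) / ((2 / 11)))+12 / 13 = -1115388 / 13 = -85799.08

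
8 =8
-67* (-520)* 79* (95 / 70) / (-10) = -2614742 / 7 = -373534.57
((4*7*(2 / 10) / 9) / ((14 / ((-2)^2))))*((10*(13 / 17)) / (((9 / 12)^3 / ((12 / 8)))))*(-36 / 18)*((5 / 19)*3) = -66560 / 8721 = -7.63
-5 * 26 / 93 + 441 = 40883 / 93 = 439.60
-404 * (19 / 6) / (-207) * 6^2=15352 / 69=222.49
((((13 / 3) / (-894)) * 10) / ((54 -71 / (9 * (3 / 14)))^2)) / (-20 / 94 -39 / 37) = 9155835 / 70670266112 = 0.00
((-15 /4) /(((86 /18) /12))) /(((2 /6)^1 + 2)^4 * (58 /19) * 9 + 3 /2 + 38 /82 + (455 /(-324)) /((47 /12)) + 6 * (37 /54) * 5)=-800726310 /71118319501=-0.01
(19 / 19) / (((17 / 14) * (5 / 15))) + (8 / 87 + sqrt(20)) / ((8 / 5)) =3739 / 1479 + 5 * sqrt(5) / 4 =5.32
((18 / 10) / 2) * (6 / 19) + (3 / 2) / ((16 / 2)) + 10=15917 / 1520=10.47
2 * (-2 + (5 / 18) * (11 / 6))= -161 / 54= -2.98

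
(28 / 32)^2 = 0.77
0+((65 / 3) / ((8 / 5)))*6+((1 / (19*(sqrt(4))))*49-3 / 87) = 181841 / 2204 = 82.50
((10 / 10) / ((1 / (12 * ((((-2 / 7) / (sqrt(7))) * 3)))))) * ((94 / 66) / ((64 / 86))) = -6063 * sqrt(7) / 2156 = -7.44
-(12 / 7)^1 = -12 / 7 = -1.71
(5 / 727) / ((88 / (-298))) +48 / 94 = 732697 / 1503436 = 0.49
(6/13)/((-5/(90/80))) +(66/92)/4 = 903/11960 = 0.08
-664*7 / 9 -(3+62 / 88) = -205979 / 396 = -520.15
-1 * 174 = -174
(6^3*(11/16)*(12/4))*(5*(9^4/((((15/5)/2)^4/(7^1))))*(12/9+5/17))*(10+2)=6709016160/17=394648009.41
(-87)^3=-658503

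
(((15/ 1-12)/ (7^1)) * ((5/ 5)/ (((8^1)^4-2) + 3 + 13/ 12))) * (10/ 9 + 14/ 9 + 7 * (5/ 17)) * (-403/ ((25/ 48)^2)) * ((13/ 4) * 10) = -17454168576/ 731507875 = -23.86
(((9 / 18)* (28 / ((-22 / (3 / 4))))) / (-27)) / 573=7 / 226908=0.00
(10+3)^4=28561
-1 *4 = -4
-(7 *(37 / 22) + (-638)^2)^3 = -718174196028363282083 / 10648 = -67446862887712554.67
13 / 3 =4.33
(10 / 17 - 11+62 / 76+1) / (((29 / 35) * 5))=-38871 / 18734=-2.07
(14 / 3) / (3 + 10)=14 / 39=0.36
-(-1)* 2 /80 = 1 /40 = 0.02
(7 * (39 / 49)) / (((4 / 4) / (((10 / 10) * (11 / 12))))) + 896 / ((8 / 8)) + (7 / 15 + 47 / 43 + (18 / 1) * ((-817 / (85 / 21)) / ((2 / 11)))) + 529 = -1139117393 / 61404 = -18551.19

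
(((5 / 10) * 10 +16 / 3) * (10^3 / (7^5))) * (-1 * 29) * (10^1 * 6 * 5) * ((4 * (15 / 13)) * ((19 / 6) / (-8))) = 9772.14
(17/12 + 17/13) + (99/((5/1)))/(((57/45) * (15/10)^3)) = 7.36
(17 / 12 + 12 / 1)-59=-547 / 12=-45.58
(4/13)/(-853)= -4/11089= -0.00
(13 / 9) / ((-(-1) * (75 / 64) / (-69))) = -19136 / 225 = -85.05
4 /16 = 1 /4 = 0.25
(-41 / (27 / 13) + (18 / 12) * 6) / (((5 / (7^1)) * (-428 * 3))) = 203 / 17334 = 0.01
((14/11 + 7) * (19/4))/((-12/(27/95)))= -819/880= -0.93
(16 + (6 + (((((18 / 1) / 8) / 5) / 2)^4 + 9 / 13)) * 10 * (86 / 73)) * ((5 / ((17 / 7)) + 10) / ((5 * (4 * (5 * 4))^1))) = 472491363559 / 165201920000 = 2.86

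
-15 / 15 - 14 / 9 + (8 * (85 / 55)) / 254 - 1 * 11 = -169822 / 12573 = -13.51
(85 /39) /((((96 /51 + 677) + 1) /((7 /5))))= 2023 /450762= 0.00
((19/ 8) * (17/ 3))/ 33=323/ 792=0.41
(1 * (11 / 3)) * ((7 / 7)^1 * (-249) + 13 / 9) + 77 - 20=-22969 / 27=-850.70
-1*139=-139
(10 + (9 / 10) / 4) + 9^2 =3649 / 40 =91.22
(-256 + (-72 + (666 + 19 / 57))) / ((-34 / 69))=-23345 / 34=-686.62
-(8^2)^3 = -262144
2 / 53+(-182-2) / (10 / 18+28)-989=-13558423 / 13621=-995.41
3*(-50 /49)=-150 /49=-3.06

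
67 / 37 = 1.81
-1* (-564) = 564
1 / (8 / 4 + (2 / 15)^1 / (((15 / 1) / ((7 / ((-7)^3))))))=11025 / 22048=0.50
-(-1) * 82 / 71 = 82 / 71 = 1.15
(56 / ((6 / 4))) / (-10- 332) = -56 / 513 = -0.11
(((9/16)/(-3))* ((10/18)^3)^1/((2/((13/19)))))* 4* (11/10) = -3575/73872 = -0.05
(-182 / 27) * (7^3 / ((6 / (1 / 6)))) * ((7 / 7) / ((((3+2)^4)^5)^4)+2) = -1721252563974510187717418633705316703223312894503275553395821 / 13400325923359048332916820811533398227766156196594238281250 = -128.45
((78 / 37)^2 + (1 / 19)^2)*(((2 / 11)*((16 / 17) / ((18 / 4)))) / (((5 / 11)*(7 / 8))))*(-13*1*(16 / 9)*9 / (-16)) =14627844608 / 2646489195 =5.53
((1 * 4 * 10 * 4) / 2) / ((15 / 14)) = 224 / 3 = 74.67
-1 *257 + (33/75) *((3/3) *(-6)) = -6491/25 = -259.64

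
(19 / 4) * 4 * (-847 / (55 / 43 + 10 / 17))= -1680569 / 195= -8618.30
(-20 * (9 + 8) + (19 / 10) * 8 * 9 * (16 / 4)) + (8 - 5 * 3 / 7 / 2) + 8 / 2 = 15269 / 70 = 218.13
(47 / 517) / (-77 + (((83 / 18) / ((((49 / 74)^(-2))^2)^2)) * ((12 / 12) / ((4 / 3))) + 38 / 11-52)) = -21580673764890624 / 29772568803703906031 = -0.00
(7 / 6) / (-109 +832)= 7 / 4338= 0.00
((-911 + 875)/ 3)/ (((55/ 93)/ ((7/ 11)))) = -12.91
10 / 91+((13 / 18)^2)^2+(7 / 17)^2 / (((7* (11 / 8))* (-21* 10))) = 57985113757 / 151842010320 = 0.38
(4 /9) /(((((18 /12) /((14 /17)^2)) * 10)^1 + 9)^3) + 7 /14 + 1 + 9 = 42878374624799 /4083648989382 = 10.50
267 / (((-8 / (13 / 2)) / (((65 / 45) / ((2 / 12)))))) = -15041 / 8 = -1880.12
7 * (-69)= -483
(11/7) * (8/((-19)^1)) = -88/133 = -0.66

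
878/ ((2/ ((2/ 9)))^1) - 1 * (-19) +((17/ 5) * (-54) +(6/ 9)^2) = -333/ 5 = -66.60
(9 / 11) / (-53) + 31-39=-4673 / 583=-8.02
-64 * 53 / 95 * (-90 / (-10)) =-30528 / 95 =-321.35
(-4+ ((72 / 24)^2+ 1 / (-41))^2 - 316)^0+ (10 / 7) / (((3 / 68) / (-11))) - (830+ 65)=-1250.19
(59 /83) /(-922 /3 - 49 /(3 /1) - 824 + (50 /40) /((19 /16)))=-3363 /5424631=-0.00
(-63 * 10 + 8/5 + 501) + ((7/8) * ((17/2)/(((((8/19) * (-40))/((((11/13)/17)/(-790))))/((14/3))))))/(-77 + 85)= -80387962879/630988800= -127.40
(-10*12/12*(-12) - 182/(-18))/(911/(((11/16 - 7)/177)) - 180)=-118271/23383188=-0.01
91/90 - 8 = -629/90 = -6.99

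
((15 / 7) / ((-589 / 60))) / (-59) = 900 / 243257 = 0.00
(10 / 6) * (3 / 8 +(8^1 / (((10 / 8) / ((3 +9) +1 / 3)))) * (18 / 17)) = 19029 / 136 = 139.92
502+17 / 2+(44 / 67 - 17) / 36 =410077 / 804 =510.05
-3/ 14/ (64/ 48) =-9/ 56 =-0.16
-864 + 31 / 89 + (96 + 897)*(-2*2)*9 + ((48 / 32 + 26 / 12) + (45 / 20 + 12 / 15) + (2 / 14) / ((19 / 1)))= -25997551609 / 710220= -36604.93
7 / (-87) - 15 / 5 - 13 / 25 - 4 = -16531 / 2175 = -7.60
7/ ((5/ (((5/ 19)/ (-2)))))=-7/ 38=-0.18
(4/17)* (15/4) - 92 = -1549/17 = -91.12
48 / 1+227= 275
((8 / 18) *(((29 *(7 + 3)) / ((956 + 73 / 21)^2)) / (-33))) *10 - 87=-87.00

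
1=1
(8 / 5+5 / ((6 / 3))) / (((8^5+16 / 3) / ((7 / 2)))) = 861 / 1966400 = 0.00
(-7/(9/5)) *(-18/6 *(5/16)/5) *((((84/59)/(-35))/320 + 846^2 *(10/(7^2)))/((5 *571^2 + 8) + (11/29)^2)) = 47350816230791/724770332034560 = 0.07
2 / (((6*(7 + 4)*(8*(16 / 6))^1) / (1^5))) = 1 / 704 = 0.00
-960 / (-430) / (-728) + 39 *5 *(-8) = -6104292 / 3913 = -1560.00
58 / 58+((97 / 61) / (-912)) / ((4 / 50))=108839 / 111264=0.98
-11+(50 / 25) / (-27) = -299 / 27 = -11.07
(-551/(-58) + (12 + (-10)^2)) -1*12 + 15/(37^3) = 11093037/101306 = 109.50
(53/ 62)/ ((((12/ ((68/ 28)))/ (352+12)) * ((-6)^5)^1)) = -11713/ 1446336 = -0.01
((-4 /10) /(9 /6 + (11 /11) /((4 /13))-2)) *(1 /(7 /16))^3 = -32768 /18865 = -1.74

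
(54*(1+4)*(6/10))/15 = 54/5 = 10.80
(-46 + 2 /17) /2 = -390 /17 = -22.94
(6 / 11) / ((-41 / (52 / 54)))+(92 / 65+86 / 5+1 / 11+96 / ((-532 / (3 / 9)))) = 130768931 / 7018011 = 18.63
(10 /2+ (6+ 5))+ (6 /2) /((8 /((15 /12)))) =527 /32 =16.47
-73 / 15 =-4.87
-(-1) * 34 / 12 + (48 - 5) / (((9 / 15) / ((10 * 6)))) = 25817 / 6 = 4302.83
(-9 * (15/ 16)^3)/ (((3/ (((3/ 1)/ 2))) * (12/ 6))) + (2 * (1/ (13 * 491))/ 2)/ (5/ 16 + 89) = -277059437981/ 149443493888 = -1.85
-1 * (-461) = 461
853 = 853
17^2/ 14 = 289/ 14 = 20.64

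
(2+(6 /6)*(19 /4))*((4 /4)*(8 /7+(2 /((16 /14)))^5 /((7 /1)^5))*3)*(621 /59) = 243.80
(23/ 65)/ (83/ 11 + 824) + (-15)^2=133775128/ 594555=225.00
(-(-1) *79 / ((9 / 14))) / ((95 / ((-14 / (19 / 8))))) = -123872 / 16245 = -7.63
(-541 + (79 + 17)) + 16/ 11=-4879/ 11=-443.55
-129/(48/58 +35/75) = -99.67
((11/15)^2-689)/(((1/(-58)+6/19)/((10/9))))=-341408416/133245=-2562.26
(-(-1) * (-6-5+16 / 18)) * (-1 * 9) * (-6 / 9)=-182 / 3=-60.67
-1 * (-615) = 615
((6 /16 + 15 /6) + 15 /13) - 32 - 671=-72693 /104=-698.97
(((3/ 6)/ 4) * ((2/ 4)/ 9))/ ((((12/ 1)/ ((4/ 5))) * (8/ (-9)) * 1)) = -1/ 1920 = -0.00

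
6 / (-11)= -6 / 11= -0.55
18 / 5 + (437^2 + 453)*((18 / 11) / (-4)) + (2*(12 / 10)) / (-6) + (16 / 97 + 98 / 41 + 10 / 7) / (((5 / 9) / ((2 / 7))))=-15259286909 / 194873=-78303.75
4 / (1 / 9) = 36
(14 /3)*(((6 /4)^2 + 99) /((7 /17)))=2295 /2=1147.50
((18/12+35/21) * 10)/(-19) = -5/3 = -1.67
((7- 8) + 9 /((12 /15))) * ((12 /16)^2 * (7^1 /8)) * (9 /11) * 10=116235 /2816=41.28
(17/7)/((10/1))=17/70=0.24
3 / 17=0.18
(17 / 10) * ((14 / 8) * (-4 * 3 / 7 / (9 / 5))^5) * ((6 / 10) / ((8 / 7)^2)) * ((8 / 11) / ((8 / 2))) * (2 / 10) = -1700 / 43659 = -0.04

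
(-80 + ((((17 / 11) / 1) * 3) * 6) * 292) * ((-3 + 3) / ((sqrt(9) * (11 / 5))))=0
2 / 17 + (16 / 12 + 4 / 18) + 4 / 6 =358 / 153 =2.34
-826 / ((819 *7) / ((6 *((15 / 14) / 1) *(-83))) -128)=342790 / 57579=5.95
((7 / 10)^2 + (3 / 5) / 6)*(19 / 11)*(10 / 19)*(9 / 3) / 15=59 / 550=0.11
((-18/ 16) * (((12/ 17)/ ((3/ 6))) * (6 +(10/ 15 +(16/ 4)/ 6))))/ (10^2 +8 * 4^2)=-33/ 646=-0.05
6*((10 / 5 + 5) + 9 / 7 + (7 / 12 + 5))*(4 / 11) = 2330 / 77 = 30.26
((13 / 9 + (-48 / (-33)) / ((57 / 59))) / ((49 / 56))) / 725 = 44392 / 9546075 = 0.00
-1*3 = -3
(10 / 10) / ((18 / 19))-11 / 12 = 5 / 36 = 0.14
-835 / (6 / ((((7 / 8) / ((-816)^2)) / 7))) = -835 / 31961088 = -0.00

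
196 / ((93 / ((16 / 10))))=1568 / 465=3.37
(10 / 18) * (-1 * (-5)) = 25 / 9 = 2.78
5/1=5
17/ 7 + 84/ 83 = 1999/ 581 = 3.44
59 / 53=1.11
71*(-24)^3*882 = -865686528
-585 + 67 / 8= -4613 / 8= -576.62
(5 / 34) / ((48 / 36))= 15 / 136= 0.11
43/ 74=0.58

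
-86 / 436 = -43 / 218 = -0.20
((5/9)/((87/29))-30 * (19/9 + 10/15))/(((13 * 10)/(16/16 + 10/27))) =-16613/18954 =-0.88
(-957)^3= -876467493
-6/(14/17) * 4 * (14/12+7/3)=-102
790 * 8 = 6320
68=68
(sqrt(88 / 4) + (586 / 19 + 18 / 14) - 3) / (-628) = -1937 / 41762 - sqrt(22) / 628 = -0.05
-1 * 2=-2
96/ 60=8/ 5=1.60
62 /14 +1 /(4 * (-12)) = 1481 /336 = 4.41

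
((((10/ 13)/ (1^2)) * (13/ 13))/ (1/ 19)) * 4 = 760/ 13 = 58.46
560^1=560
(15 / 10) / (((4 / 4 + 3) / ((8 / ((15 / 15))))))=3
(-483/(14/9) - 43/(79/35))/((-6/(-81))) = -1405863/316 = -4448.93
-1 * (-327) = 327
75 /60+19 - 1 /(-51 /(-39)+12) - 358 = -233775 /692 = -337.83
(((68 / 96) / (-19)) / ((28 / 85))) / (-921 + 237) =1445 / 8733312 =0.00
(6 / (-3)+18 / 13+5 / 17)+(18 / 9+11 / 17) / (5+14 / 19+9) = -1753 / 12376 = -0.14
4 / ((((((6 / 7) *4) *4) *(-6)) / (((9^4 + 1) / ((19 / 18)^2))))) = -206703 / 722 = -286.29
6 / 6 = 1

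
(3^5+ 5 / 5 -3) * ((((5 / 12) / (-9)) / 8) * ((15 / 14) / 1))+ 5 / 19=-1.23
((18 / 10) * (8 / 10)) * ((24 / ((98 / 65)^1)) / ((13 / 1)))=432 / 245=1.76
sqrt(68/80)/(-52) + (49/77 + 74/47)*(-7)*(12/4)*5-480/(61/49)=-19480755/31537-sqrt(85)/520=-617.73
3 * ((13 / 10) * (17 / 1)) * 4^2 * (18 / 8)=11934 / 5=2386.80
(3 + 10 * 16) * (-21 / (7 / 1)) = -489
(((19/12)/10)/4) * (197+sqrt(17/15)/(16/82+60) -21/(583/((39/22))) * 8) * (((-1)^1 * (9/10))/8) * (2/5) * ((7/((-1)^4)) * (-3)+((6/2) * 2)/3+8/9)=126977 * sqrt(255)/3553920000+780496649/123129600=6.34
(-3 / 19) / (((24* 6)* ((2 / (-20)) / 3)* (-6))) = -5 / 912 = -0.01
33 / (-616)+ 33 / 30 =293 / 280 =1.05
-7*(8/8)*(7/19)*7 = -343/19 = -18.05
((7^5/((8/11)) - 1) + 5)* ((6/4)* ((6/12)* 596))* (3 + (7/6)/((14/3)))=33578318.72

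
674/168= 337/84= 4.01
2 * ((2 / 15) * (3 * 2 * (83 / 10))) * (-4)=-1328 / 25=-53.12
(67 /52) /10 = 67 /520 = 0.13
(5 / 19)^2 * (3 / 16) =75 / 5776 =0.01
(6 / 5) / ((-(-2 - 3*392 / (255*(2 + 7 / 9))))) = 1275 / 3889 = 0.33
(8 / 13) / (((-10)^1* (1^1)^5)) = -4 / 65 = -0.06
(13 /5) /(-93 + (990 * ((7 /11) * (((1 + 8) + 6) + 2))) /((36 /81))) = 2 /18465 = 0.00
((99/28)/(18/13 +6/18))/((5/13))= 50193/9380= 5.35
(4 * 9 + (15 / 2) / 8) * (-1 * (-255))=150705 / 16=9419.06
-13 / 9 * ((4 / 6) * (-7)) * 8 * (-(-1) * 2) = 2912 / 27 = 107.85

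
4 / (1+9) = 2 / 5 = 0.40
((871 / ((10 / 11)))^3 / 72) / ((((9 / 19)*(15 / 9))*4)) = 16710372128879 / 4320000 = 3868141.70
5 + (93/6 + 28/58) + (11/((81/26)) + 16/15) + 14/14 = 624371/23490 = 26.58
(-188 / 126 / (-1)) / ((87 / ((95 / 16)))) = 4465 / 43848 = 0.10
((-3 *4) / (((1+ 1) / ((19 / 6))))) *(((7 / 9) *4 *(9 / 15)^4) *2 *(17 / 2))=-81396 / 625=-130.23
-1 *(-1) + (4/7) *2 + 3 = 36/7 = 5.14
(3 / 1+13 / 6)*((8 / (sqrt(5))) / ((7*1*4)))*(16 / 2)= 248*sqrt(5) / 105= 5.28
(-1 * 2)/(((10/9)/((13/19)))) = -117/95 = -1.23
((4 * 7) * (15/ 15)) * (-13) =-364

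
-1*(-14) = 14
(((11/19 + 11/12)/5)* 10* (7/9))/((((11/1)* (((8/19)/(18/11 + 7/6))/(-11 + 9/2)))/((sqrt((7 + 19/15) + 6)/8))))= -104377* sqrt(3210)/1368576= -4.32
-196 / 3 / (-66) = 98 / 99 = 0.99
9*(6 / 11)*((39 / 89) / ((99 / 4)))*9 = 8424 / 10769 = 0.78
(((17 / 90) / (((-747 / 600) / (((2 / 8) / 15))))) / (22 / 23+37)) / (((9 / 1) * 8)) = -391 / 422580888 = -0.00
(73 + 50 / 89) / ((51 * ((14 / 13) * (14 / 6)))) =85111 / 148274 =0.57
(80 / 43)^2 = 6400 / 1849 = 3.46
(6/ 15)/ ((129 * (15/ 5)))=0.00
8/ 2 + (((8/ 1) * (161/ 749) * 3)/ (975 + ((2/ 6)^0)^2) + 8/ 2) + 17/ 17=117555/ 13054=9.01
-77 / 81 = -0.95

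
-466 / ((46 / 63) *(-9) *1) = 1631 / 23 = 70.91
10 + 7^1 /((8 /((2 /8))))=327 /32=10.22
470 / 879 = 0.53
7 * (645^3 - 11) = 1878352798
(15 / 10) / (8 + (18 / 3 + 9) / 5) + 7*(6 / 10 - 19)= -128.66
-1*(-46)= 46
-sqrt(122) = -11.05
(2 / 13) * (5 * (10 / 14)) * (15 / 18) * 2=250 / 273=0.92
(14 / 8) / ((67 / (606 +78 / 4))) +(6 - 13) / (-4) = 9695 / 536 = 18.09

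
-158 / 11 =-14.36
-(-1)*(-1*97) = -97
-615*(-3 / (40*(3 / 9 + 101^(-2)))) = 11292507 / 81632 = 138.33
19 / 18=1.06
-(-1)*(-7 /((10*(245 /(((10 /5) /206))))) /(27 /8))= -4 /486675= -0.00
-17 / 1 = -17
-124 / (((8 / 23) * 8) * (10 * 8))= -713 / 1280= -0.56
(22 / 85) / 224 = 11 / 9520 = 0.00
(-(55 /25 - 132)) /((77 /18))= 1062 /35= 30.34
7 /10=0.70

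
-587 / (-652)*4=3.60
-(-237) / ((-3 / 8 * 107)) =-632 / 107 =-5.91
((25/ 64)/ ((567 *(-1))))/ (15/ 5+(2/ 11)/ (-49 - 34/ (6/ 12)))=-3575/ 15559488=-0.00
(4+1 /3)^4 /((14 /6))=28561 /189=151.12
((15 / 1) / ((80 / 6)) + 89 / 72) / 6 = 0.39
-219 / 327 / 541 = -73 / 58969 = -0.00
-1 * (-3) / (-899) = -3 / 899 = -0.00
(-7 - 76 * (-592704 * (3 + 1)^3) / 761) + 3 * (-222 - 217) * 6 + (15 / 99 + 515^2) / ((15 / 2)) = 3815775.32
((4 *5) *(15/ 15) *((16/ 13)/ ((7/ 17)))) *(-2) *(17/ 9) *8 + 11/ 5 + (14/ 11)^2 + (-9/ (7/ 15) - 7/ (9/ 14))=-908265056/ 495495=-1833.05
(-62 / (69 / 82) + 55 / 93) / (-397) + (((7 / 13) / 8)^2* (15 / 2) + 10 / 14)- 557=-23834298091731 / 42862228864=-556.07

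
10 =10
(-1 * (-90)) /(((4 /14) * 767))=315 /767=0.41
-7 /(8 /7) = -49 /8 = -6.12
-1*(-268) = 268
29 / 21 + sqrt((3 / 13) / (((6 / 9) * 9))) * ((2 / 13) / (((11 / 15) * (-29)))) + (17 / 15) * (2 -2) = 29 / 21 -15 * sqrt(26) / 53911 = 1.38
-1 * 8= -8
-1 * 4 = -4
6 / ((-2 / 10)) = -30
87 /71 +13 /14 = 2141 /994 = 2.15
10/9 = 1.11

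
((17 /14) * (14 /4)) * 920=3910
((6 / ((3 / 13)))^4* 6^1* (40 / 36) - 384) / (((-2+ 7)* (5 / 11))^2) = 1105742528 / 1875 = 589729.35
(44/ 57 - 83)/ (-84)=4687/ 4788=0.98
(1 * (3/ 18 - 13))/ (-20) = 0.64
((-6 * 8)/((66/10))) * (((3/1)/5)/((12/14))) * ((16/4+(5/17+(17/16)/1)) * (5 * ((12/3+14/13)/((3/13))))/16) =-50995/272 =-187.48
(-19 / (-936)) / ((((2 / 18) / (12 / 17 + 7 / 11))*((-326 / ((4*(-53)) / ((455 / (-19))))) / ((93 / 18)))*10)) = -148873873 / 43270827600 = -0.00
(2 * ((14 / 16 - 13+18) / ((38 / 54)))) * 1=16.70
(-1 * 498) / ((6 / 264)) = -21912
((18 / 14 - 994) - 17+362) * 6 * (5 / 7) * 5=-680100 / 49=-13879.59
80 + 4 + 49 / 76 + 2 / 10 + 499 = 221861 / 380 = 583.84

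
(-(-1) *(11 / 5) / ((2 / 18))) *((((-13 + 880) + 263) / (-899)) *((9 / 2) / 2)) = -100683 / 1798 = -56.00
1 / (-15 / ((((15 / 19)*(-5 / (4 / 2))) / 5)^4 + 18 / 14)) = -6373533 / 72979760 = -0.09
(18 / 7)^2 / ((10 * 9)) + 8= 8.07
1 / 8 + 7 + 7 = 113 / 8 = 14.12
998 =998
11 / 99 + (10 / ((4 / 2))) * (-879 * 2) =-79109 / 9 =-8789.89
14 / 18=7 / 9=0.78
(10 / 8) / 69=5 / 276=0.02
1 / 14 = 0.07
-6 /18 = -1 /3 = -0.33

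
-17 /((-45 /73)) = 1241 /45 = 27.58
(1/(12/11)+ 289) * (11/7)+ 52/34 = 93251/204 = 457.11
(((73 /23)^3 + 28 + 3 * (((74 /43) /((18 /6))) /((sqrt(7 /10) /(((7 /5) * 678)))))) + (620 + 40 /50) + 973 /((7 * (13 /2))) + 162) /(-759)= -16724 * sqrt(70) /54395 - 227807823 /200086315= -3.71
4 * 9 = 36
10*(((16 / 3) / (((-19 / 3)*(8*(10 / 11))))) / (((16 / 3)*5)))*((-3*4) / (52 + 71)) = 33 / 7790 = 0.00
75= 75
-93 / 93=-1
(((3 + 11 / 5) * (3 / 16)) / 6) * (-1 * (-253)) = 3289 / 80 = 41.11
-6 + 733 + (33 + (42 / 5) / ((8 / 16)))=3884 / 5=776.80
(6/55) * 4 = 24/55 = 0.44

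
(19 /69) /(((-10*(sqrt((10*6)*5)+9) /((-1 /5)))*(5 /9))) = 0.00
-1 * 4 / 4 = -1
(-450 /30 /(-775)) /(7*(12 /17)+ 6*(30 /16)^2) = 544 /731755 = 0.00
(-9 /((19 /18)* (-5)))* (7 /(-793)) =-0.02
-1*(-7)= 7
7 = 7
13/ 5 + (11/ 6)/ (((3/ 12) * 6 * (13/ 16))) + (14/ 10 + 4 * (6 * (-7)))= -19012/ 117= -162.50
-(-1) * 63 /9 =7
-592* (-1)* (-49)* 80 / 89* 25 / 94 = -29008000 / 4183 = -6934.74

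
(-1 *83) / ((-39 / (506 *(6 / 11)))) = 7636 / 13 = 587.38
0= 0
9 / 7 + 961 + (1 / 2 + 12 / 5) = 67563 / 70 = 965.19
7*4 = 28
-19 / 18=-1.06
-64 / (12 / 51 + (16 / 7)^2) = -13328 / 1137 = -11.72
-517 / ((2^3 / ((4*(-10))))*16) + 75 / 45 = 7835 / 48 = 163.23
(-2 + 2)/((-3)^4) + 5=5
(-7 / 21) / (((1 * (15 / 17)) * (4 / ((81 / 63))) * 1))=-0.12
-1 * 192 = -192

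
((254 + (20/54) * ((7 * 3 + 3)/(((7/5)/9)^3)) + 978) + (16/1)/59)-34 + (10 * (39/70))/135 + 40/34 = 55129003921/15481305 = 3561.00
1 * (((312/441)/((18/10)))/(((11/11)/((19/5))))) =1976/1323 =1.49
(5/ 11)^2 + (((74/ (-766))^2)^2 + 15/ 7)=42821736229157/ 18225460324687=2.35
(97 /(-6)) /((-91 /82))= 3977 /273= 14.57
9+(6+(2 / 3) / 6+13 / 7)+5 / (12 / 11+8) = 22073 / 1260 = 17.52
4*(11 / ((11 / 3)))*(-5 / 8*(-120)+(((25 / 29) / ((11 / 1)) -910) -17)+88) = -2924292 / 319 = -9167.06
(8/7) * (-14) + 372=356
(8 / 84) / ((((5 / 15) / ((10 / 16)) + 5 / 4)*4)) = 10 / 749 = 0.01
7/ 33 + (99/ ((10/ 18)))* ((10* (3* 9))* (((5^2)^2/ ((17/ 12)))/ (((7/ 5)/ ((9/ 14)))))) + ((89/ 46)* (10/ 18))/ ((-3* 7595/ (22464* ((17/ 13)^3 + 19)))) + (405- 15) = 4612366012378687/ 473191719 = 9747351.50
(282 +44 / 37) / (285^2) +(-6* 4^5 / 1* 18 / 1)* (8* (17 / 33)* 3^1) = -45201626611142 / 33058575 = -1367319.27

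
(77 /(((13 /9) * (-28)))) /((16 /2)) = -99 /416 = -0.24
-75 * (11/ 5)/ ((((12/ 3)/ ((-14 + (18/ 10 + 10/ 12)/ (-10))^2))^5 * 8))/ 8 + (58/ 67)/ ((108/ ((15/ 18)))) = -1516667402686009933272670411753679313137/ 1728526417920000000000000000000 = -877433741.81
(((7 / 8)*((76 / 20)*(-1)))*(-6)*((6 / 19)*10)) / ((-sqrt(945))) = -sqrt(105) / 5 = -2.05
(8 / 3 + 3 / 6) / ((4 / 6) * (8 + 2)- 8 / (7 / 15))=-133 / 440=-0.30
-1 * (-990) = 990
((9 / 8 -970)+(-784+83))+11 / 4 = -13337 / 8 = -1667.12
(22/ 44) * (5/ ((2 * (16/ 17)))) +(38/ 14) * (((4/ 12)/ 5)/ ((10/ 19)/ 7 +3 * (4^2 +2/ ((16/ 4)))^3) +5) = 1435687961699/ 96357696960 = 14.90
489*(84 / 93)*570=7804440 / 31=251756.13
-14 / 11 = -1.27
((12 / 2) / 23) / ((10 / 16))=0.42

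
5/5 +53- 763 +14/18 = -6374/9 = -708.22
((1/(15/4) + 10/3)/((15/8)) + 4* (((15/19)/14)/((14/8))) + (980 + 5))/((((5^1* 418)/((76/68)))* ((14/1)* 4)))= 22973563/2437358000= 0.01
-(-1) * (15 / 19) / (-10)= -3 / 38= -0.08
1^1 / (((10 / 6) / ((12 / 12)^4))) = 3 / 5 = 0.60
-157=-157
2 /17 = 0.12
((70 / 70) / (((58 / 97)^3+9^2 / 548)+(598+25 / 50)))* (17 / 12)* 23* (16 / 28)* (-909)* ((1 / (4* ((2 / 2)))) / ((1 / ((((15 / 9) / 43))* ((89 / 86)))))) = -2197323053092495 / 7753310343666538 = -0.28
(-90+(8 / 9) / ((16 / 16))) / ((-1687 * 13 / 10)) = 8020 / 197379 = 0.04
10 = 10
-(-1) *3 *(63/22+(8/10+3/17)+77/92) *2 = 1206963/43010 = 28.06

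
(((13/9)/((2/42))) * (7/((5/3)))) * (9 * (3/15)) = 5733/25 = 229.32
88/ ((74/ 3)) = 3.57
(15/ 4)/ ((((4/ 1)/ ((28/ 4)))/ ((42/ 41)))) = 2205/ 328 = 6.72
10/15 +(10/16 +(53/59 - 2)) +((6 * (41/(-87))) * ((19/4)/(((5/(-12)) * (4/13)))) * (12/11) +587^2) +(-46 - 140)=778054439191/2258520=344497.48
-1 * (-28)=28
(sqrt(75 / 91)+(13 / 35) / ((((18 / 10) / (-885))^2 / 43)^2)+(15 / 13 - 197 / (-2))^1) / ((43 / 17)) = 85 * sqrt(273) / 3913+10057744750790130899 / 633906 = 15866303128208.85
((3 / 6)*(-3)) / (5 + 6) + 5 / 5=19 / 22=0.86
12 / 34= 6 / 17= 0.35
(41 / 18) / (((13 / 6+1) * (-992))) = -0.00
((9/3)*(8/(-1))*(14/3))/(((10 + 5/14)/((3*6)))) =-28224/145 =-194.65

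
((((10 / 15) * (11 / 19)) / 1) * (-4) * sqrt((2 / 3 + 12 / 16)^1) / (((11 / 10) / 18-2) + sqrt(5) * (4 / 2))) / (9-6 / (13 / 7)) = -54912 * sqrt(255) / 9997781-798512 * sqrt(51) / 149966715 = -0.13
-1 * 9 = -9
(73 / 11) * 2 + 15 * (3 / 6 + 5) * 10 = 838.27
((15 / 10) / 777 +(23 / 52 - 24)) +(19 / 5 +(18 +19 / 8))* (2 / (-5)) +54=3497343 / 168350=20.77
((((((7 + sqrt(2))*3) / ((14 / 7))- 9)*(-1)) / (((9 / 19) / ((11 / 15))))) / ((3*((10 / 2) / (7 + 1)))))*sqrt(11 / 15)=836*sqrt(165)*(-sqrt(2)- 1) / 10125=-2.56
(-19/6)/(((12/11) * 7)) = -209/504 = -0.41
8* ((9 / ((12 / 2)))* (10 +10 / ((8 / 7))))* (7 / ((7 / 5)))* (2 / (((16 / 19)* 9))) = 296.88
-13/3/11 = -13/33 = -0.39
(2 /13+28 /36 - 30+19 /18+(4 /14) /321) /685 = -1636513 /40019070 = -0.04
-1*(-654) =654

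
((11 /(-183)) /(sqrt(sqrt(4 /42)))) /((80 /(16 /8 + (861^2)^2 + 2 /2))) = -503760422957*2^(3 /4)*21^(1 /4) /2440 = -743295560.72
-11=-11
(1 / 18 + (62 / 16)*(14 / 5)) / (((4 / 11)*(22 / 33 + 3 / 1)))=1963 / 240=8.18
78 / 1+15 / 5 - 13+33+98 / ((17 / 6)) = 135.59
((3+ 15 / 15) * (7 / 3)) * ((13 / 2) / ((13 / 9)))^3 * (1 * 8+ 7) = 25515 / 2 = 12757.50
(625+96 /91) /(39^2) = 56971 /138411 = 0.41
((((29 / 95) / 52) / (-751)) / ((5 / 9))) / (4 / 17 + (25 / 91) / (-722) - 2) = 590121 / 74029261750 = 0.00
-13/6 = -2.17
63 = 63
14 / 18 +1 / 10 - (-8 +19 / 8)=6.50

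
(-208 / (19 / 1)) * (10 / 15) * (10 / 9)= -4160 / 513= -8.11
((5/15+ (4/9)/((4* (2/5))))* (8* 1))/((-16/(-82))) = 451/18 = 25.06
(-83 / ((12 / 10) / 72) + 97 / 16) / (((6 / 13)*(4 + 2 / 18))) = -3103737 / 1184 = -2621.40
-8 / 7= -1.14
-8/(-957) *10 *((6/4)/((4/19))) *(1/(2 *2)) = 95/638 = 0.15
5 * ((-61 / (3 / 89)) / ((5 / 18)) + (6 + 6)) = -32514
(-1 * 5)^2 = 25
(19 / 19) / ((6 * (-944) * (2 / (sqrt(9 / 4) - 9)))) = 5 / 7552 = 0.00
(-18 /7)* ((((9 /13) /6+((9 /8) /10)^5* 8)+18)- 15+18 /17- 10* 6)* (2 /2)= 143.55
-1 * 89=-89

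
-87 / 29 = -3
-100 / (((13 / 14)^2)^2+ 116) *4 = -15366400 / 4484817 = -3.43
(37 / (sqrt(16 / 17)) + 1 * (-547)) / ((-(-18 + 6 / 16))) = -4376 / 141 + 74 * sqrt(17) / 141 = -28.87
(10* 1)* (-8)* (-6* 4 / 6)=320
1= 1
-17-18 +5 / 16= -555 / 16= -34.69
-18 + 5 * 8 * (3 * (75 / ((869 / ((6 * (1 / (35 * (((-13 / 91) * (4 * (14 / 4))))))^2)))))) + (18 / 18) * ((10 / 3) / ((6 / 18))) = -340108 / 42581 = -7.99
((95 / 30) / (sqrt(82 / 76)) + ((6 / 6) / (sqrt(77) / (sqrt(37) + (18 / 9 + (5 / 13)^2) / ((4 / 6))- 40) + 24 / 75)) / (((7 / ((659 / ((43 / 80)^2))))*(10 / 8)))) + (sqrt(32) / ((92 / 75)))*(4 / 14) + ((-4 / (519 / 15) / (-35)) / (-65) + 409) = (-33357527899013760000 + 1849*(-49724 + 1352*sqrt(37) + 4225*sqrt(77))*(414940500*sqrt(2) + 34398455*sqrt(1558) + 182156090598) + 906994162164480000*sqrt(37)) / (823488150030*(-49724 + 1352*sqrt(37) + 4225*sqrt(77))) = 8052.07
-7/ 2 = -3.50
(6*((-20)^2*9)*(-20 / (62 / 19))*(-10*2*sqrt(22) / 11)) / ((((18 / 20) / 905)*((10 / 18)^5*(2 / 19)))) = 14815951522560*sqrt(22) / 341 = 203791708264.50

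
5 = 5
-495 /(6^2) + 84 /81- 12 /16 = -727 /54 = -13.46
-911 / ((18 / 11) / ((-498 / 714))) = 831743 / 2142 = 388.30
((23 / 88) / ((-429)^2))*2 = 23 / 8097804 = 0.00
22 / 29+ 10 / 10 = 51 / 29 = 1.76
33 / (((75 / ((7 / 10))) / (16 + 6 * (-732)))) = -168476 / 125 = -1347.81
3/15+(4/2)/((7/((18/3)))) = 1.91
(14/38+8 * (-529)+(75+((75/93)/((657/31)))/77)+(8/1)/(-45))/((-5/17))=339616417729/24029775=14133.15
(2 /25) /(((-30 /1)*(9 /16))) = -0.00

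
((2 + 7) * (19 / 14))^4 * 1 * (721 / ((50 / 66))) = 2906267639319 / 137200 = 21182708.74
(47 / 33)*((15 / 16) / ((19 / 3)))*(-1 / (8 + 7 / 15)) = -0.02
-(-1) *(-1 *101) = -101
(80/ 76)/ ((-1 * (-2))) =10/ 19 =0.53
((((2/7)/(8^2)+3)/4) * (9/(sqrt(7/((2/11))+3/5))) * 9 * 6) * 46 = 2685.42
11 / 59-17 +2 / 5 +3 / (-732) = -1181743 / 71980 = -16.42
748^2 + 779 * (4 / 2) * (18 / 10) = 2811542 / 5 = 562308.40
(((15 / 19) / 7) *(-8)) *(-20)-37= -2521 / 133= -18.95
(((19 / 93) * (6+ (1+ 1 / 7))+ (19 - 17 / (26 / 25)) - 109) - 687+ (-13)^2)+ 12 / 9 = -3506805 / 5642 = -621.55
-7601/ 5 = -1520.20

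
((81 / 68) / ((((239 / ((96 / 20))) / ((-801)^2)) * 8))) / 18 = 106.59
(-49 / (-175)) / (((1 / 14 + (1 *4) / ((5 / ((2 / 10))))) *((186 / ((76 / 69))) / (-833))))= -3102092 / 519777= -5.97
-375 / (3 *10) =-25 / 2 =-12.50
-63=-63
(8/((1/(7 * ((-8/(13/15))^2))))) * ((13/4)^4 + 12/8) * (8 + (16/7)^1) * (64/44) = 8071591.18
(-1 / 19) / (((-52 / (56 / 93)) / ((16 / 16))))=14 / 22971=0.00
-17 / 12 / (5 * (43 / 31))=-0.20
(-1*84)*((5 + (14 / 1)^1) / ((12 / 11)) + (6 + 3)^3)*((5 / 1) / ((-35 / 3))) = 26871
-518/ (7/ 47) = -3478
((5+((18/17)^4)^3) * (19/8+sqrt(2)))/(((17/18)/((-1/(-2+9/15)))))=366294831081748290 * sqrt(2)/69332046230341559+3479800895276608755/277328184921366236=20.02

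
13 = 13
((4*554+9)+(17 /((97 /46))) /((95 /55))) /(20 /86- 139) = -58899637 /3665727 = -16.07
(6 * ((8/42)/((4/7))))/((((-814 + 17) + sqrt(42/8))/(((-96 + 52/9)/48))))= 203 * sqrt(21)/68602005 + 323582/68602005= 0.00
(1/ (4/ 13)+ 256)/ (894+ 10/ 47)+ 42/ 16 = 490033/ 168112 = 2.91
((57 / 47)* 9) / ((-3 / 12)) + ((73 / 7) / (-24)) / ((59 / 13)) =-20384027 / 465864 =-43.76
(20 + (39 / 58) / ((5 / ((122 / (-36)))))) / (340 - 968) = -0.03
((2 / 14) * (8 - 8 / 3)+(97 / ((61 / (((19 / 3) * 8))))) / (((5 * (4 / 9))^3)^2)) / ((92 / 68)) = 249290045797 / 235704000000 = 1.06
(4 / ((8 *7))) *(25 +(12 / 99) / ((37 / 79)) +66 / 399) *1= 4128715 / 2273502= 1.82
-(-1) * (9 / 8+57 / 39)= 269 / 104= 2.59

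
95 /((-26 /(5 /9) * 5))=-95 /234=-0.41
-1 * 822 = -822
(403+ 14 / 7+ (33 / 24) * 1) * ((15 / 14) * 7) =48765 / 16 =3047.81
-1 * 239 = -239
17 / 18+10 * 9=1637 / 18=90.94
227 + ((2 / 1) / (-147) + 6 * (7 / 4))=69821 / 294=237.49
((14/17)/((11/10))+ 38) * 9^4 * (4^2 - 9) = 332787042/187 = 1779609.85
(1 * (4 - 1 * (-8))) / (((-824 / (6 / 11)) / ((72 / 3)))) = -0.19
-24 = -24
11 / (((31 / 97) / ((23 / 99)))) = 2231 / 279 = 8.00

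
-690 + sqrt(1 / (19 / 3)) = -690 + sqrt(57) / 19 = -689.60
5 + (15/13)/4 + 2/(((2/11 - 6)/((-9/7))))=16687/2912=5.73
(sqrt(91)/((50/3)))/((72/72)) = 3 * sqrt(91)/50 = 0.57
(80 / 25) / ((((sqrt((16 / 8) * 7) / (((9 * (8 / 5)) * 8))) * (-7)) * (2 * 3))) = -768 * sqrt(14) / 1225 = -2.35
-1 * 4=-4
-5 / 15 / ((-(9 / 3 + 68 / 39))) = 13 / 185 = 0.07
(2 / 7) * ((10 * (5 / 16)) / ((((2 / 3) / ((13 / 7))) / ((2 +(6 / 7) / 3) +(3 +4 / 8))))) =78975 / 5488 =14.39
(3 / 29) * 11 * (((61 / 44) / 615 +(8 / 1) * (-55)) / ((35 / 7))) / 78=-11906339 / 9274200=-1.28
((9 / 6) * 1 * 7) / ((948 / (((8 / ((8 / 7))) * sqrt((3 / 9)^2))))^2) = 0.00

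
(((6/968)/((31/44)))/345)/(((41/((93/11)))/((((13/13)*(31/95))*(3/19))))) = 279/1029779575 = 0.00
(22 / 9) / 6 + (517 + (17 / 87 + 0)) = 405283 / 783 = 517.60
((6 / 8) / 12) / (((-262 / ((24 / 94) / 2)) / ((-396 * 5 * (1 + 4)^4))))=928125 / 24628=37.69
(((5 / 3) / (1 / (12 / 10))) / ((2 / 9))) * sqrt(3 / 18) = 3 * sqrt(6) / 2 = 3.67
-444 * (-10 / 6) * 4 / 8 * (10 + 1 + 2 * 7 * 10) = 55870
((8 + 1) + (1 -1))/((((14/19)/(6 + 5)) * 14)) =1881/196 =9.60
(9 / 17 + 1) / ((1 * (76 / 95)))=1.91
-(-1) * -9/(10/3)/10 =-27/100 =-0.27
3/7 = 0.43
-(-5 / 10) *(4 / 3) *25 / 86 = 25 / 129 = 0.19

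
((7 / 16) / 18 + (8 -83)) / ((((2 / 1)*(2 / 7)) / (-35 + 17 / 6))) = 29172143 / 6912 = 4220.51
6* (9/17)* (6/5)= 324/85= 3.81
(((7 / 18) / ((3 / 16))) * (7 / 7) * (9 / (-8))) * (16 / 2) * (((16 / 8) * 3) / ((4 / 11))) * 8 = -2464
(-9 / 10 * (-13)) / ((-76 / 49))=-5733 / 760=-7.54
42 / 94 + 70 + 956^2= 42958303 / 47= 914006.45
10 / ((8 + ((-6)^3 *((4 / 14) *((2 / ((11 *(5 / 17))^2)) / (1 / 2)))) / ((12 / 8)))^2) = 2241903125 / 13370703392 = 0.17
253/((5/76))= 19228/5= 3845.60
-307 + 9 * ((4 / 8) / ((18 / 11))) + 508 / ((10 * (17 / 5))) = -19673 / 68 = -289.31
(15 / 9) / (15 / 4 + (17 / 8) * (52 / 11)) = 220 / 1821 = 0.12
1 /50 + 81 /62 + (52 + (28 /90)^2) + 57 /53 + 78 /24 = 768537203 /13308300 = 57.75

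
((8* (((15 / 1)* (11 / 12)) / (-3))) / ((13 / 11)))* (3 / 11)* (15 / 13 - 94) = 785.62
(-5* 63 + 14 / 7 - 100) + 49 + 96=-268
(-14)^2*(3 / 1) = 588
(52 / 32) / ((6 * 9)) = 13 / 432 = 0.03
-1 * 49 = -49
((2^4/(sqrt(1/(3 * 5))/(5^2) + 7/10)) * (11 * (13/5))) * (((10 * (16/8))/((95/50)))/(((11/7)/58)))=88670400000/349049 - 337792000 * sqrt(15)/349049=250286.17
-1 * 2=-2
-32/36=-8/9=-0.89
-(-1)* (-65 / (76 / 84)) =-1365 / 19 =-71.84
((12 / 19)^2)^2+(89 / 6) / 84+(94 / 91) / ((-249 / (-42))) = 36139599919 / 70870644936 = 0.51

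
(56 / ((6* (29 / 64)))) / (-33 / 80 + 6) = 143360 / 38889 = 3.69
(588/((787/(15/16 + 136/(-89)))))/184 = -0.00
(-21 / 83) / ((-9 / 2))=14 / 249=0.06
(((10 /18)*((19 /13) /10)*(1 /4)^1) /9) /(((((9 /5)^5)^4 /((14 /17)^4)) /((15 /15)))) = 8701133728027343750 /1069237656776606119158902013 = 0.00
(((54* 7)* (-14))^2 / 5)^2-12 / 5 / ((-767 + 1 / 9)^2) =9340481414870265250881 / 297735025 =31371792468387.84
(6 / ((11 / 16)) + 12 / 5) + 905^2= 819036.13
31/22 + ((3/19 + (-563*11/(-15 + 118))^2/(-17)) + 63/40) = -315895829389/1507751080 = -209.51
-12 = -12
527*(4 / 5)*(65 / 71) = 27404 / 71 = 385.97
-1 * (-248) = 248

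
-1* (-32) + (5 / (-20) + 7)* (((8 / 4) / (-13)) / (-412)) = 342811 / 10712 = 32.00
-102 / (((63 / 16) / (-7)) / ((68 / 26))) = 18496 / 39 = 474.26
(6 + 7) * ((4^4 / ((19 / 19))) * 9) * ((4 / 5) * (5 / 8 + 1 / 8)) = 89856 / 5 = 17971.20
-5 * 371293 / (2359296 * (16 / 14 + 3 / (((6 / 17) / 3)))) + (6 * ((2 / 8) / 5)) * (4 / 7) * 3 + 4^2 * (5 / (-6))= -12.85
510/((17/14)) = 420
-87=-87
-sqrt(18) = -3*sqrt(2) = -4.24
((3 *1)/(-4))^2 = 9/16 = 0.56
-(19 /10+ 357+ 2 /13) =-46677 /130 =-359.05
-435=-435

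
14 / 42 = 1 / 3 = 0.33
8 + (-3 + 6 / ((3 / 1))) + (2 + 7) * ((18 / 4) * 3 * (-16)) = -1937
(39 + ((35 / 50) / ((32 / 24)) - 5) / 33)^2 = 2631792601 / 1742400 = 1510.44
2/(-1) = -2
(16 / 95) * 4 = 64 / 95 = 0.67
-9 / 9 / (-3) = 1 / 3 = 0.33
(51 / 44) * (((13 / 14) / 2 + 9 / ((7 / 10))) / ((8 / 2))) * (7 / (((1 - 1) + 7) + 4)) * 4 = 19023 / 1936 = 9.83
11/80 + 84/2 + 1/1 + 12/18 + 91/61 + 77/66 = 680213/14640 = 46.46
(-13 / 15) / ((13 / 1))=-1 / 15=-0.07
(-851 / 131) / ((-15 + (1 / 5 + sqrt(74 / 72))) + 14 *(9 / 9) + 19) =-13939380 / 38932021 + 127650 *sqrt(37) / 38932021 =-0.34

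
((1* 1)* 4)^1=4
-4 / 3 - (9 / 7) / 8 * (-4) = -29 / 42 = -0.69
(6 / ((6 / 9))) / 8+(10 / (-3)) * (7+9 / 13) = -7649 / 312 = -24.52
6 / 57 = 2 / 19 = 0.11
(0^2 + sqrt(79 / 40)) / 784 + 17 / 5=sqrt(790) / 15680 + 17 / 5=3.40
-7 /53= -0.13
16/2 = 8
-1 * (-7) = 7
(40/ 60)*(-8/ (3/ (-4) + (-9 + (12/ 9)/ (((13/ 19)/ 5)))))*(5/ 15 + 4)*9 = 32448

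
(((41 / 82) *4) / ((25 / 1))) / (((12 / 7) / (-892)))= -3122 / 75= -41.63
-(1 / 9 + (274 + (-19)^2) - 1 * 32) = -5428 / 9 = -603.11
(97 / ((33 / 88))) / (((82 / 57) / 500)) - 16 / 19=70033344 / 779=89901.60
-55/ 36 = -1.53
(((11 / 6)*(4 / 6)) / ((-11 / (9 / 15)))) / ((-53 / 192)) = 64 / 265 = 0.24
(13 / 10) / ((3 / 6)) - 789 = -3932 / 5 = -786.40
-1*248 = -248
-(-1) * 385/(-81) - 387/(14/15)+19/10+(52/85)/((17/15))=-341618429/819315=-416.96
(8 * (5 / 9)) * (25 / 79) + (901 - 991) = -62990 / 711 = -88.59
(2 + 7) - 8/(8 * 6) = 8.83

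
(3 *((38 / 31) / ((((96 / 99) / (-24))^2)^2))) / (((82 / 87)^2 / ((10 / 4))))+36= 207218330211069 / 53361664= 3883280.89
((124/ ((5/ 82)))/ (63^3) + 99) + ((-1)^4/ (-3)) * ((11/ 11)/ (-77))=99.01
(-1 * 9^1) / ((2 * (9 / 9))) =-9 / 2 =-4.50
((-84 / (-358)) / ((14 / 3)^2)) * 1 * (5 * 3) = 405 / 2506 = 0.16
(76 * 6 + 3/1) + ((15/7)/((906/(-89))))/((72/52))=17460083/38052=458.85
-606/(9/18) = -1212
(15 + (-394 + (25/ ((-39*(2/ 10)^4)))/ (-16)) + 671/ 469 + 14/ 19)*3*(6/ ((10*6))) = -1956128921/ 18534880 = -105.54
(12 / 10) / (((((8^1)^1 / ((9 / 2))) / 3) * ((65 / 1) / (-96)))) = -972 / 325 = -2.99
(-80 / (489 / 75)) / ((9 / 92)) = -184000 / 1467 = -125.43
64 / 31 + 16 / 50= 1848 / 775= 2.38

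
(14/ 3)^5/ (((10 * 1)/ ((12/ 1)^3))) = 17210368/ 45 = 382452.62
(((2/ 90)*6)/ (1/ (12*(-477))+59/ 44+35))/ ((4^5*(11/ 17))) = 8109/ 1464421120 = 0.00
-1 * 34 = -34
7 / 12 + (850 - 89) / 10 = 4601 / 60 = 76.68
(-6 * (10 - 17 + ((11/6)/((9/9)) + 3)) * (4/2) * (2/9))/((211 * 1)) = 0.03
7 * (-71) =-497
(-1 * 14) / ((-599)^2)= -14 / 358801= -0.00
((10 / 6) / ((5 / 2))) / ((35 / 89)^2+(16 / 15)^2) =1188150 / 2303401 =0.52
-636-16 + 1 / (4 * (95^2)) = -23537199 / 36100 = -652.00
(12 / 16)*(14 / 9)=7 / 6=1.17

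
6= 6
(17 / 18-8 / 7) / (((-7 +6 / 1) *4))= 0.05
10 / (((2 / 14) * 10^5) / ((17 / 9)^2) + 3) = 20230 / 8106069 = 0.00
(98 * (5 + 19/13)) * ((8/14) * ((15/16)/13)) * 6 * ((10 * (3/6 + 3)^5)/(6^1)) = 185297175/1352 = 137054.12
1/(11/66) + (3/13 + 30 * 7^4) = 936471/13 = 72036.23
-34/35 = -0.97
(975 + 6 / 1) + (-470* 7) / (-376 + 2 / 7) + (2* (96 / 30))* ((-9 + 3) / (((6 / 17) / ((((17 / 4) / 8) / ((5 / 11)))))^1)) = 5671573 / 6575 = 862.60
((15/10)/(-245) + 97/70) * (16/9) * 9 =22.07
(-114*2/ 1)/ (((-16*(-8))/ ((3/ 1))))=-171/ 32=-5.34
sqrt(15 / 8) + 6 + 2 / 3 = sqrt(30) / 4 + 20 / 3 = 8.04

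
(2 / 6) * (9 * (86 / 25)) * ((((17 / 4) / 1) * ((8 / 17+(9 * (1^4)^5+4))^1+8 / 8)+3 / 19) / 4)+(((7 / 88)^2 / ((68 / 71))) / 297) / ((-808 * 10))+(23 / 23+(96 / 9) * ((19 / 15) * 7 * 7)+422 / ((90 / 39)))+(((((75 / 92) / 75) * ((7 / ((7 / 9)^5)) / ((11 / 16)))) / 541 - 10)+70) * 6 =4895683028093309978103661 / 3586599912632718643200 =1364.99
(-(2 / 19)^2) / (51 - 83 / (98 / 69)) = 392 / 263169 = 0.00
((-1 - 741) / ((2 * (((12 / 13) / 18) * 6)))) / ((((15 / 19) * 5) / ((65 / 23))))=-1191281 / 1380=-863.25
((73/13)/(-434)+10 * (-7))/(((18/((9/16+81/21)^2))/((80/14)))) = -434.15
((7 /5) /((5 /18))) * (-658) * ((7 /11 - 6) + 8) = -8743.03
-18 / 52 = -9 / 26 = -0.35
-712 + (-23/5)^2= -17271/25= -690.84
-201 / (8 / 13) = -2613 / 8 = -326.62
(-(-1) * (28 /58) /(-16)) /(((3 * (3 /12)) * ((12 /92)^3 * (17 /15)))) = -425845 /26622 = -16.00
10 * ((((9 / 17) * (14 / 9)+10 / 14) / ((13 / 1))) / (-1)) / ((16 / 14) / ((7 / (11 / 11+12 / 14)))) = -44835 / 11492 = -3.90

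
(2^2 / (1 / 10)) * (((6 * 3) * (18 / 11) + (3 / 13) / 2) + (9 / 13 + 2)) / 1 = 184540 / 143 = 1290.49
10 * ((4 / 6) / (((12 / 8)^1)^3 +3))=1.05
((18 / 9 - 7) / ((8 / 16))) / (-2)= 5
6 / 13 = 0.46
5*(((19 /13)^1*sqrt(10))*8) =760*sqrt(10) /13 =184.87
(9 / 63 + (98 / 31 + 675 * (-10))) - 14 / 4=-2929585 / 434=-6750.20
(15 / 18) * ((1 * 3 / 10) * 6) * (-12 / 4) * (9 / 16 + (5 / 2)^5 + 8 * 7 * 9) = -173439 / 64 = -2709.98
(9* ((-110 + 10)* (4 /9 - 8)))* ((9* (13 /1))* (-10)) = -7956000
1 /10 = 0.10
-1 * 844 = -844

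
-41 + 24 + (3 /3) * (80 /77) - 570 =-45119 /77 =-585.96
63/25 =2.52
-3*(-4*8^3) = 6144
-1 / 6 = -0.17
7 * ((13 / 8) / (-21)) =-13 / 24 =-0.54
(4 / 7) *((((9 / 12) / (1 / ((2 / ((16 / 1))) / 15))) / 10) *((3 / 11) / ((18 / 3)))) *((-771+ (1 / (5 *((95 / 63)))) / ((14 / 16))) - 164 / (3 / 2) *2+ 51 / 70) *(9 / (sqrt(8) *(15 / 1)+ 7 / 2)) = 59178873 / 209238260000 - 177536619 *sqrt(2) / 73233391000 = -0.00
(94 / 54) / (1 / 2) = 94 / 27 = 3.48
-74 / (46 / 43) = -1591 / 23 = -69.17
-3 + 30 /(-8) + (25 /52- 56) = -1619 /26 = -62.27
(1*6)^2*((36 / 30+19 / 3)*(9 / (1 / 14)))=170856 / 5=34171.20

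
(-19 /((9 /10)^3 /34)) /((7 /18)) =-1292000 /567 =-2278.66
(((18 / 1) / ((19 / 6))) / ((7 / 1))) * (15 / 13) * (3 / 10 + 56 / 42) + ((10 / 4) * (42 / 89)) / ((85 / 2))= 582288 / 373711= 1.56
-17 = -17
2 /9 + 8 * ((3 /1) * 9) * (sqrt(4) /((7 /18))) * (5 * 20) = 6998414 /63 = 111085.94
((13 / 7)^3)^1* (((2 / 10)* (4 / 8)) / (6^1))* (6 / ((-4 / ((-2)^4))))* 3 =-13182 / 1715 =-7.69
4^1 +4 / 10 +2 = 6.40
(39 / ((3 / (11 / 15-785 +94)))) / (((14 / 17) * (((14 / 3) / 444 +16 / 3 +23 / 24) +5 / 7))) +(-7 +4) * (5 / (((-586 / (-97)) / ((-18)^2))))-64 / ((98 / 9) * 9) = -22148545723562 / 9392564755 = -2358.09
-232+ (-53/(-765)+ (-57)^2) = 2308058/765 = 3017.07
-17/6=-2.83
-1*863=-863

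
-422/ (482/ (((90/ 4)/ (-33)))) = 3165/ 5302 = 0.60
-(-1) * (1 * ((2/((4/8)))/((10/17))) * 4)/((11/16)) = 2176/55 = 39.56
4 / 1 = 4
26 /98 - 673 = -32964 /49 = -672.73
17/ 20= 0.85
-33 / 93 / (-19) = 11 / 589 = 0.02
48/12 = 4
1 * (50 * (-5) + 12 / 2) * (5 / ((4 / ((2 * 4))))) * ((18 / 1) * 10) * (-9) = 3952800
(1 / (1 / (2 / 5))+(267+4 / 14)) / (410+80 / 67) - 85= -81333527 / 964250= -84.35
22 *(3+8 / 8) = 88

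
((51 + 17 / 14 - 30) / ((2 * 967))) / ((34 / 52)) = 4043 / 230146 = 0.02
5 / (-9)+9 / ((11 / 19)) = 1484 / 99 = 14.99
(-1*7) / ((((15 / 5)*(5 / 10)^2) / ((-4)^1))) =112 / 3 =37.33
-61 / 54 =-1.13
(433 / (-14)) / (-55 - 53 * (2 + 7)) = 433 / 7448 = 0.06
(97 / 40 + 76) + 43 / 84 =66307 / 840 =78.94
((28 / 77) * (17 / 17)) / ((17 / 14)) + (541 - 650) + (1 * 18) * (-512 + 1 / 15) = -8717473 / 935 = -9323.50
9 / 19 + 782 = 14867 / 19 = 782.47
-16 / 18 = -8 / 9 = -0.89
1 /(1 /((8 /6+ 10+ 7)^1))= 55 /3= 18.33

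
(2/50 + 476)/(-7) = -11901/175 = -68.01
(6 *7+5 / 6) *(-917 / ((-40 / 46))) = 45169.89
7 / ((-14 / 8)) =-4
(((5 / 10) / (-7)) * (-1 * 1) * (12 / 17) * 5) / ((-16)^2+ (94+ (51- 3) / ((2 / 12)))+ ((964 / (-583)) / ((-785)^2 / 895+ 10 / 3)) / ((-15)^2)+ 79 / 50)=139242262500 / 353257706923771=0.00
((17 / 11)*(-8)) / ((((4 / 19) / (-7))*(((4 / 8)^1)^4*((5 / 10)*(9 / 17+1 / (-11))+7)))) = 911.10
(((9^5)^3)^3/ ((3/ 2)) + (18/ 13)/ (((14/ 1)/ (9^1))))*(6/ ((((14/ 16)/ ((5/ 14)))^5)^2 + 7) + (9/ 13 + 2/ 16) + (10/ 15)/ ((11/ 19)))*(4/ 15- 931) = -443416067550305900417187465295565173330342492828700678003243431237311/ 41570781326832998760520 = -10666531958207166570707860000000000000000000000.00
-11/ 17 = -0.65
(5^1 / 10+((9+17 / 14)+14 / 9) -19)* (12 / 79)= -1696 / 1659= -1.02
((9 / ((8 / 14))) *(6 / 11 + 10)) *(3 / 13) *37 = 202797 / 143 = 1418.16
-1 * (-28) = 28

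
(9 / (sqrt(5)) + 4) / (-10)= -9* sqrt(5) / 50 -2 / 5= -0.80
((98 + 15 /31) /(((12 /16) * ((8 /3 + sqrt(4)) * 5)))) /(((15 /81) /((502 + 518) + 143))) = 191734506 /5425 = 35342.77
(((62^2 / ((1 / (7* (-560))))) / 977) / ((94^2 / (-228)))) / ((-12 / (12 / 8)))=-107362920 / 2158193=-49.75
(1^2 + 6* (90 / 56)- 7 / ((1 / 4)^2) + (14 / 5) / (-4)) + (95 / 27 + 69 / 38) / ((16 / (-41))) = -66491707 / 574560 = -115.73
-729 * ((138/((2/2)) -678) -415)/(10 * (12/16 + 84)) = 92826/113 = 821.47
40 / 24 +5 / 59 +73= 13231 / 177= 74.75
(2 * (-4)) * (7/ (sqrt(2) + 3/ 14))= 2352/ 383-10976 * sqrt(2)/ 383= -34.39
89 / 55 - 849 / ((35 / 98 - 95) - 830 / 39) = 1245149 / 139249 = 8.94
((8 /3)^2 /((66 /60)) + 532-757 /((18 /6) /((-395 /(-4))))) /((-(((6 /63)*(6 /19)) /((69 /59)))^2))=90339582591503 /2450624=36863910.00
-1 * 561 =-561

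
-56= -56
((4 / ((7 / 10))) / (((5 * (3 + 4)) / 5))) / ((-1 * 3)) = -40 / 147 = -0.27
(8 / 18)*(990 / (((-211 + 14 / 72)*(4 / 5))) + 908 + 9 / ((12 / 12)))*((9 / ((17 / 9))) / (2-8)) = -2440434 / 7589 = -321.58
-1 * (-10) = 10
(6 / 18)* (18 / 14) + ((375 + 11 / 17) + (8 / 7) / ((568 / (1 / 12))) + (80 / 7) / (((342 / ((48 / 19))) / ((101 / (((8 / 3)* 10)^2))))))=68826073591 / 183005340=376.09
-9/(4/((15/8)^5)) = -6834375/131072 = -52.14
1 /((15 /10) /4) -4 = -4 /3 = -1.33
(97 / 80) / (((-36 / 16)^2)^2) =1552 / 32805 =0.05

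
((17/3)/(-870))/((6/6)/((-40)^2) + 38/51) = -46240/5294037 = -0.01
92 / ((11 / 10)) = 920 / 11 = 83.64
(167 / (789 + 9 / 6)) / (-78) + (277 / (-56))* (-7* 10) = 346.25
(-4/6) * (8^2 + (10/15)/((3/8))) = -1184/27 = -43.85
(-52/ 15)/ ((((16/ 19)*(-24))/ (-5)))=-247/ 288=-0.86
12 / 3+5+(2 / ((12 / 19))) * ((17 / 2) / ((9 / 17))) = 6463 / 108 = 59.84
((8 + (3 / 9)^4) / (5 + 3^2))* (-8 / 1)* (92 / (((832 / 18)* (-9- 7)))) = 14927 / 26208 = 0.57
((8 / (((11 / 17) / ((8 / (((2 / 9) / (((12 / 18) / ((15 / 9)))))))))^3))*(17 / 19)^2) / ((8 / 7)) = 3709711498752 / 60061375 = 61765.34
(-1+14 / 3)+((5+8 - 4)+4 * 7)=122 / 3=40.67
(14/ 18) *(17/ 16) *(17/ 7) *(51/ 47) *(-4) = -4913/ 564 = -8.71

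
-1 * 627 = -627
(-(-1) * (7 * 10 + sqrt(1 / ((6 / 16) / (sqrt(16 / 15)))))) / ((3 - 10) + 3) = -35 / 2 - sqrt(2) * 3^(1 / 4) * 5^(3 / 4) / 15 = -17.91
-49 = -49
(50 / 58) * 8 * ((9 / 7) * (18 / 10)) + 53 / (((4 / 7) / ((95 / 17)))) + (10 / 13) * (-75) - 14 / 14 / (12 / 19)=63928937 / 134589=474.99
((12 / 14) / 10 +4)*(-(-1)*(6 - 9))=-429 / 35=-12.26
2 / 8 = 1 / 4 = 0.25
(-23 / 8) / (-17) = 23 / 136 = 0.17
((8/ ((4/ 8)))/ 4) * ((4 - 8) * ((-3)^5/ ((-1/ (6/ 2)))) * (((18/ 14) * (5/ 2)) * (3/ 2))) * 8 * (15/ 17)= -47239200/ 119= -396968.07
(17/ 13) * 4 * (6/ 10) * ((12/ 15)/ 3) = 272/ 325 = 0.84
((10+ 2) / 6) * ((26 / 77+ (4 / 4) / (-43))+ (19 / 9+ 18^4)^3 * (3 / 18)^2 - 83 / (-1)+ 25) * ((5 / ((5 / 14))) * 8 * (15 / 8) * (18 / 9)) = 27924343494339311944730 / 1034451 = 26994360771403683.64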